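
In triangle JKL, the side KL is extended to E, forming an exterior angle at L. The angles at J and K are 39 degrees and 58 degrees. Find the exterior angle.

Exterior angle = 39 + 58 = 97 degrees (exterior angle theorem).

97 degrees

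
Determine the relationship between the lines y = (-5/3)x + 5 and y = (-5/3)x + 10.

Slope of line 1: m1 = -5/3
Slope of line 2: m2 = -5/3
m1 = m2, so the lines are parallel.

Parallel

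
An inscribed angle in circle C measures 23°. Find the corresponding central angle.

The inscribed angle theorem states that a central angle is always twice any inscribed angle that subtends the same arc.
Since the inscribed angle is 23°, the central angle = 2 × 23° = 46°.

46°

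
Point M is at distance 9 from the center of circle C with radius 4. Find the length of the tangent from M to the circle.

The tangent, radius, and line from the external point to the center form a right triangle.
The right angle is where the tangent meets the radius.
By the Pythagorean theorem: tangent² + 4² = 9²
tangent² = 81 - 16 = 65
tangent = sqrt(65)

sqrt(65)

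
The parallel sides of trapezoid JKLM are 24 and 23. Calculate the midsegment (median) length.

The midsegment (median) of a trapezoid connects the midpoints of the non-parallel sides.
Its length is the average of the two bases: (24 + 23) / 2 = 47/2.

47/2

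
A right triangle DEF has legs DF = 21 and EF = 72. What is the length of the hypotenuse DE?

In a right triangle, the square of the hypotenuse equals the sum of the squares of the two legs.
The legs are 21 and 72, so the hypotenuse = sqrt(441 + 5184) = sqrt(5625) = 75.

75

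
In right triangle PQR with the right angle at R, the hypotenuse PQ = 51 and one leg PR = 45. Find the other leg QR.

QR = sqrt(51^2 - 45^2) = sqrt(576) = 24

24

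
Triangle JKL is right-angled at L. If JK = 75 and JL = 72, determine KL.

By the Pythagorean theorem: KL^2 = JK^2 - JL^2
KL^2 = 75^2 - 72^2 = 5625 - 5184 = 441
KL = sqrt(441) = 21

21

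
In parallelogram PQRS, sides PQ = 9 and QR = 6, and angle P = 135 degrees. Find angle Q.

Consecutive angles are supplementary: angle Q = 180 - 135 = 45 degrees.

45 degrees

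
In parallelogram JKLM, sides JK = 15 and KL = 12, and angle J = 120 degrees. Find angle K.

Consecutive angles are supplementary: angle K = 180 - 120 = 60 degrees.

60 degrees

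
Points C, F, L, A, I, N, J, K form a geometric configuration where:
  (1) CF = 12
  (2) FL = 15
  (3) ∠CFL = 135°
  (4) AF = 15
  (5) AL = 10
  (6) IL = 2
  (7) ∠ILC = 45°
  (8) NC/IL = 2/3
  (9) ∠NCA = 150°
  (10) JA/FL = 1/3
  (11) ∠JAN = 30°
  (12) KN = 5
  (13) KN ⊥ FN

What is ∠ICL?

Step 1: By the law of cosines on triangle LFC: LC² = 15² + 12² − 2·15·12·cos(135°) = 623.56, so LC ≈ 24.97.
Step 2: By the law of cosines on triangle CLI: CI² = 24.97² + 2² − 2·24.97·2·cos(45°) = 556.93, so CI ≈ 23.6.
Step 3: By the inverse law of cosines on triangle ICL: cos(∠ICL) = (23.6² + 24.97² − 2²) / (2·23.6·24.97) = 1176.49/1178.61 = 0.9982, so ∠ICL = 3.44°.

Therefore, the measure of angle ∠ICL = 3.44°.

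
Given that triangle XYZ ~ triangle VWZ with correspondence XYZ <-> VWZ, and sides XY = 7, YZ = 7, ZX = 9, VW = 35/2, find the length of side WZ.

Since the triangles are similar, the ratio of corresponding sides is constant.
Scale factor k = VW / XY = 35/2 / 7 = 5/2
WZ = k * YZ = 5/2 * 7 = 35/2

35/2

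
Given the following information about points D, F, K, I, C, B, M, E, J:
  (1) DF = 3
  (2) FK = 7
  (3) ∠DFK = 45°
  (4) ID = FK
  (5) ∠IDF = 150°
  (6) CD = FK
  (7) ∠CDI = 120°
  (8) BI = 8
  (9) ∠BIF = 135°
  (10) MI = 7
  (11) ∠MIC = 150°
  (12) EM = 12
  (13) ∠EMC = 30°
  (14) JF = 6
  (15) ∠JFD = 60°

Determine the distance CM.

From the given relations: CD = FK = 7; ID = FK = 7.
Step 1: By the law of cosines on triangle CDI: CI² = 7² + 7² − 2·7·7·cos(120°) = 147, so CI = 7·√3.
Step 2: By the law of cosines on triangle CIM: CM² = (7·√3)² + 7² − 2·7·√3·7·cos(150°) = 343, so CM = 7·√7.

Therefore, the length of CM = 7·√7.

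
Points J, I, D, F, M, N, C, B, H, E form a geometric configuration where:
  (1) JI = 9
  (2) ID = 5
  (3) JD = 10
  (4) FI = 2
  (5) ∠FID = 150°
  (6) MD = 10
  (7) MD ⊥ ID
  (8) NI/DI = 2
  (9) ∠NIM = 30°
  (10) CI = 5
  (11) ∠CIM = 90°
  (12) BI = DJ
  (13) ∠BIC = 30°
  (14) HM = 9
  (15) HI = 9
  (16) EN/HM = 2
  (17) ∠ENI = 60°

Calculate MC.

Step 1: By the law of cosines on triangle IDM: IM² = 5² + 10² − 2·5·10·cos(90°) = 125, so IM = 5·√5.
Step 2: By the law of cosines on triangle MIC: MC² = (5·√5)² + 5² − 2·5·√5·5·cos(90°) = 150, so MC = 5·√6.

Therefore, the length of MC = 5·√6.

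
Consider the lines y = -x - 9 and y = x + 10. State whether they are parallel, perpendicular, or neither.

Slope of line 1: m1 = -1
Slope of line 2: m2 = 1
m1 * m2 = -1, so perpendicular.

Perpendicular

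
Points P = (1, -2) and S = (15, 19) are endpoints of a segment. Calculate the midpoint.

The midpoint is the average of the coordinates:
x: (1 + 15)/2 = 8
y: (-2 + 19)/2 = 17/2
Midpoint = (8, 17/2)

(8, 17/2)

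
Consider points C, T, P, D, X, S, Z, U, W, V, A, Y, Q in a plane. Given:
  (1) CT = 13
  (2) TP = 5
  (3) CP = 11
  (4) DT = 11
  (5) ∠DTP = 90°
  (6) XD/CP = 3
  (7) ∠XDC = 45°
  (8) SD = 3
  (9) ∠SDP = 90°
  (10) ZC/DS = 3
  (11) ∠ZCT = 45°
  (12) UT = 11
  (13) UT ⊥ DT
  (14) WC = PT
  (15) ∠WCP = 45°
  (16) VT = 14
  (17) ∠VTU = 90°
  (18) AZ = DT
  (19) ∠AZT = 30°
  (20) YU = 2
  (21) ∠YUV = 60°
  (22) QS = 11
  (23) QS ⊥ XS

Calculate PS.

Step 1: By the law of cosines on triangle DTP: DP² = 11² + 5² − 2·11·5·cos(90°) = 146, so DP = √146.
Step 2: By the law of cosines on triangle PDS: PS² = √146² + 3² − 2·√146·3·cos(90°) = 155, so PS = √155.

Therefore, the length of PS = √155.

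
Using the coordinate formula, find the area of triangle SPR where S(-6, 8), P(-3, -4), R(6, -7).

The Shoelace formula computes the area from vertex coordinates by summing cross products.
For vertices (-6,8), (-3,-4), (6,-7):
Signed sum = -6*-4 - -3*8 + -3*-7 - 6*-4 + 6*8 - -6*-7
= 48 + 45 + 6 = 99
Area = (1/2)|99| = 99/2.

99/2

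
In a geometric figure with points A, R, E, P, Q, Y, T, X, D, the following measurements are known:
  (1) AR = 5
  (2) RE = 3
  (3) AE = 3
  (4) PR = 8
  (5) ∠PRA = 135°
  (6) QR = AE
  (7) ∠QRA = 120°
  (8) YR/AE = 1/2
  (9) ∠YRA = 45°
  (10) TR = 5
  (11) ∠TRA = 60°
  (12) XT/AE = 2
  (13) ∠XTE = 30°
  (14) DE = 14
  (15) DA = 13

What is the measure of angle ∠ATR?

Step 1: By the law of cosines on triangle TRA: TA² = 5² + 5² − 2·5·5·cos(60°) = 25, so TA = 5.
Step 2: By the inverse law of cosines on triangle ATR: cos(∠ATR) = (5² + 5² − 5²) / (2·5·5) = 25/50 = 0.5, so ∠ATR = 60°.

Therefore, the measure of angle ∠ATR = 60°.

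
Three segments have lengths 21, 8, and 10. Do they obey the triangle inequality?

Check the triangle inequality: 8 + 10 = 18 ≤ 21.
Since the sum of two sides does not exceed the third, no triangle can be formed.

No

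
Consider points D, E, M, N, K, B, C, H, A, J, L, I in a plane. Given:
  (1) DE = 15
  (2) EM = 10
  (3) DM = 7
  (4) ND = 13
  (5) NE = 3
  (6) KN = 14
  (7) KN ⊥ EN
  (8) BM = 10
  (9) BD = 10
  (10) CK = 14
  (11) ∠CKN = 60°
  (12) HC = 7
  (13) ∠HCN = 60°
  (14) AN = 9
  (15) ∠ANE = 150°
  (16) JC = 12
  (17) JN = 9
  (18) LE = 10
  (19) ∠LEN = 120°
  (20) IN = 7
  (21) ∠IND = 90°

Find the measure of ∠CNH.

Step 1: By the law of cosines on triangle NKC: NC² = 14² + 14² − 2·14·14·cos(60°) = 196, so NC = 14.
Step 2: By the law of cosines on triangle NCH: NH² = 14² + 7² − 2·14·7·cos(60°) = 147, so NH = 7·√3.
Step 3: By the inverse law of cosines on triangle CNH: cos(∠CNH) = (14² + (7·√3)² − 7²) / (2·14·7·√3) = 294/339.48 = 0.866, so ∠CNH = 30°.

Therefore, the measure of angle ∠CNH = 30°.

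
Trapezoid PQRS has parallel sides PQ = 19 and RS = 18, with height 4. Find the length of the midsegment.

midsegment = (19 + 18) / 2 = 37 / 2 = 37/2

37/2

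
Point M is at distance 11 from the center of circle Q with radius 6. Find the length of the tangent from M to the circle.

tangent = √(d² - r²) = √(11² - 6²) = √(121 - 36) = √85 = sqrt(85)

sqrt(85)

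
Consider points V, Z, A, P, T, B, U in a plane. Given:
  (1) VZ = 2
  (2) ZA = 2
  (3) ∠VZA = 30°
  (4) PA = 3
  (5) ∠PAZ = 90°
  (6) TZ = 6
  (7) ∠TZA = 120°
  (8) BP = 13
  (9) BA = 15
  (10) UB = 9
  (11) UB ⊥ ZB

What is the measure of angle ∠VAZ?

Step 1: By the law of cosines on triangle AZV: AV² = 2² + 2² − 2·2·2·cos(30°) = 1.07, so AV ≈ 1.04.
Step 2: By the inverse law of cosines on triangle VAZ: cos(∠VAZ) = (1.04² + 2² − 2²) / (2·1.04·2) = 1.07/4.14 = 0.2588, so ∠VAZ = 75°.

Therefore, the measure of angle ∠VAZ = 75°.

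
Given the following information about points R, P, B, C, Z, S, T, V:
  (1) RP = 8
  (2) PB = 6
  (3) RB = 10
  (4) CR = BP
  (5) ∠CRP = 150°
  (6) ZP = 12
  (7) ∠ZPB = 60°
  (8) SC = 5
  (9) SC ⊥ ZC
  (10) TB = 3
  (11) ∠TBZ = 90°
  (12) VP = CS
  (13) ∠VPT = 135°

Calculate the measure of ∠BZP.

Step 1: By the law of cosines on triangle ZPB: ZB² = 12² + 6² − 2·12·6·cos(60°) = 108, so ZB = 6·√3.
Step 2: By the inverse law of cosines on triangle BZP: cos(∠BZP) = ((6·√3)² + 12² − 6²) / (2·6·√3·12) = 216/249.42 = 0.866, so ∠BZP = 30°.

Therefore, the measure of angle ∠BZP = 30°.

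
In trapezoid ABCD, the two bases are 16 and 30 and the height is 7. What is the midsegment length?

The midsegment of a trapezoid = (base1 + base2) / 2
midsegment = (16 + 30) / 2
midsegment = 46 / 2
midsegment = 23

23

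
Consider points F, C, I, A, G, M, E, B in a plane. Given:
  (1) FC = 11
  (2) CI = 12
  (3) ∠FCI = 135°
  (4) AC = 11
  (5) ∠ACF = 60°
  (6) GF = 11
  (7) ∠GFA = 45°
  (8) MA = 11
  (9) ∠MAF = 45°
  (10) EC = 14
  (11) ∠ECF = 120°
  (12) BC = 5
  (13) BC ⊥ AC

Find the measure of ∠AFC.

Step 1: By the law of cosines on triangle FCA: FA² = 11² + 11² − 2·11·11·cos(60°) = 121, so FA = 11.
Step 2: By the inverse law of cosines on triangle AFC: cos(∠AFC) = (11² + 11² − 11²) / (2·11·11) = 121/242 = 0.5, so ∠AFC = 60°.

Therefore, the measure of angle ∠AFC = 60°.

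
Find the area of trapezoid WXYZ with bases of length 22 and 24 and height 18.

Area of a trapezoid = (base1 + base2) * height / 2
Area = (22 + 24) * 18 / 2
Area = 46 * 18 / 2
Area = 828 / 2
Area = 414

414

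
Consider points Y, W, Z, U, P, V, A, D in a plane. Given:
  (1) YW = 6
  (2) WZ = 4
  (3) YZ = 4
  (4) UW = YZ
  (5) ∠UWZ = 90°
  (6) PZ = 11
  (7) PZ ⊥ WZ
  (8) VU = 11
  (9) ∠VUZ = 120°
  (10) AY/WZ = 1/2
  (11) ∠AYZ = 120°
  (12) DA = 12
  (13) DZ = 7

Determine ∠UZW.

From the given relations: UW = YZ = 4.
Step 1: By the law of cosines on triangle ZWU: ZU² = 4² + 4² − 2·4·4·cos(90°) = 32, so ZU = 4·√2.
Step 2: By the inverse law of cosines on triangle UZW: cos(∠UZW) = ((4·√2)² + 4² − 4²) / (2·4·√2·4) = 32/45.25 = 0.7071, so ∠UZW = 45°.

Therefore, the measure of angle ∠UZW = 45°.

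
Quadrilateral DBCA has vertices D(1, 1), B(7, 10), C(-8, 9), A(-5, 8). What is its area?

Using the Shoelace formula for a quadrilateral (vertices in order):
Area = (1/2)|sum of (x_i * y_(i+1) - x_(i+1) * y_i)|
Terms: (1*10 - 7*1) = 3, (7*9 - -8*10) = 143, (-8*8 - -5*9) = -19, (-5*1 - 1*8) = -13
Sum = 114
Area = (1/2)(114) = 57

57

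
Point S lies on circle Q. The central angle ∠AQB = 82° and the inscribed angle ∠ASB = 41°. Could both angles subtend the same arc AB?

By the inscribed angle theorem, if both angles subtend the same arc, the inscribed angle must be half the central angle.
Half of 82° = 41°, which equals the given inscribed angle of 41°.
Therefore, yes, they correspond to the same arc.

Yes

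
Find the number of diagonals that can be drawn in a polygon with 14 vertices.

Total line segments between 14 vertices = C(14,2) = 91.
Subtract the 14 sides: 91 - 14 = 77 diagonals.

77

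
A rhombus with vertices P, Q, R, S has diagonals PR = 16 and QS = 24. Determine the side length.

The diagonals of a rhombus bisect each other at right angles.
Half-diagonals: 16/2 = 8 and 24/2 = 12
side = sqrt(8^2 + 12^2)
side = sqrt(64 + 144)
side = sqrt(208) = 4*sqrt(13)

4*sqrt(13)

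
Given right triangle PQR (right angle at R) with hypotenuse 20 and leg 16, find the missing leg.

Rearranging the Pythagorean theorem to solve for the unknown leg:
leg^2 = hypotenuse^2 - known_leg^2 = 400 - 256 = 144
leg = sqrt(144) = 12.

12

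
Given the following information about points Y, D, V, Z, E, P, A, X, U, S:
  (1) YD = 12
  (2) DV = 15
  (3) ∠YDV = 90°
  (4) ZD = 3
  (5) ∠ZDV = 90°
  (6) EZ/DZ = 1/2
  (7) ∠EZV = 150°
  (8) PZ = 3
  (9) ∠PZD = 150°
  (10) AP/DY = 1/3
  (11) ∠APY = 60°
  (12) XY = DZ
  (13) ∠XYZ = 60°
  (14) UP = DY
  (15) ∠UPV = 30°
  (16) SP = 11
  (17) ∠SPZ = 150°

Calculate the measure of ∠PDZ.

Step 1: By the law of cosines on triangle DZP: DP² = 3² + 3² − 2·3·3·cos(150°) = 33.59, so DP ≈ 5.8.
Step 2: By the inverse law of cosines on triangle PDZ: cos(∠PDZ) = (5.8² + 3² − 3²) / (2·5.8·3) = 33.59/34.77 = 0.9659, so ∠PDZ = 15°.

Therefore, the measure of angle ∠PDZ = 15°.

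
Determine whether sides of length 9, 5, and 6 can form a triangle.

Check all three triangle inequalities:
9 + 5 = 14 > 6 ✓
9 + 6 = 15 > 5 ✓
5 + 6 = 11 > 9 ✓
All conditions hold, so these sides form a valid triangle.

Yes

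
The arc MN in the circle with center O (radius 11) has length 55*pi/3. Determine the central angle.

Arc length L = 2πr × θ/360, so θ = 360L / (2πr).
θ = 360 × 55*pi/3 / (2π × 11)
θ = 300°
θ = 300°

300°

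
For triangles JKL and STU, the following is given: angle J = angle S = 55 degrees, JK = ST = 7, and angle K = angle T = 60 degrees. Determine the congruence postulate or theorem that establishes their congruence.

The given information provides:
angle J = angle S = 55 degrees, JK = ST = 7, and angle K = angle T = 60 degrees
This matches the ASA congruence theorem.
Two pairs of corresponding angles and the included side are equal (Angle-Side-Angle).

ASA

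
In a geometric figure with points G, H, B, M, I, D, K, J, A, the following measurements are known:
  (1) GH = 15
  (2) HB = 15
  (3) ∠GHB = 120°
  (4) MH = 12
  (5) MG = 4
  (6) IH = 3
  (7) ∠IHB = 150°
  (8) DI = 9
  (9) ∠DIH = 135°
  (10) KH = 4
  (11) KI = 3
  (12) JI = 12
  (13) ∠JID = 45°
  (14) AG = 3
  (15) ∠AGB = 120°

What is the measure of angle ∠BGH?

Step 1: By the law of cosines on triangle GHB: GB² = 15² + 15² − 2·15·15·cos(120°) = 675, so GB = 15·√3.
Step 2: By the inverse law of cosines on triangle BGH: cos(∠BGH) = ((15·√3)² + 15² − 15²) / (2·15·√3·15) = 675/779.42 = 0.866, so ∠BGH = 30°.

Therefore, the measure of angle ∠BGH = 30°.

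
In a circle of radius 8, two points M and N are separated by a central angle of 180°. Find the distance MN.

Chord = 2(8) sin(90°) = 16

16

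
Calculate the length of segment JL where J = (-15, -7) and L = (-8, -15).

d = sqrt((-8 - -15)^2 + (-15 - -7)^2)
d = sqrt(7^2 + -8^2)
d = sqrt(49 + 64)
d = sqrt(113)

sqrt(113)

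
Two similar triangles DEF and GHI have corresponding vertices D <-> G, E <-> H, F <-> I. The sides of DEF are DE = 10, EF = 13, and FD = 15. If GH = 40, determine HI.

Since the triangles are similar, the ratio of corresponding sides is constant.
Scale factor k = GH / DE = 40 / 10 = 4
HI = k * EF = 4 * 13 = 52

52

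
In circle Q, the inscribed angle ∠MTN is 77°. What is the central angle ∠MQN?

By the inscribed angle theorem, the central angle is twice the inscribed angle.
Central angle = 2 × 77° = 154°

154°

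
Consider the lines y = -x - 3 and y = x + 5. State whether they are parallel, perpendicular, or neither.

Slope of line 1: m1 = -1
Slope of line 2: m2 = 1
Two lines are perpendicular when the product of their slopes is -1 (negative reciprocals).
m1 * m2 = (-1) * (1) = -1, confirming perpendicularity.

Perpendicular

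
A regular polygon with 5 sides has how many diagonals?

Each of the 5 vertices connects to 2 non-adjacent vertices via diagonals.
Total connections = 5 × 2 = 10, but each diagonal is counted twice.
Number of diagonals = 10 / 2 = 5.

5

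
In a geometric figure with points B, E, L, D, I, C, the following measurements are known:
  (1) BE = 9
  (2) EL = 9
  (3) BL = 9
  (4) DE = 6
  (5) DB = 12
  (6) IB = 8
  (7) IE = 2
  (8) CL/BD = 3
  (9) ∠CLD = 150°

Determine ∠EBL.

Step 1: By the inverse law of cosines on triangle EBL: cos(∠EBL) = (9² + 9² − 9²) / (2·9·9) = 81/162 = 0.5, so ∠EBL = 60°.

Therefore, the measure of angle ∠EBL = 60°.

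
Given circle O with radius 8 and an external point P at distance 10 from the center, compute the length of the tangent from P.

The tangent, radius, and line from the external point to the center form a right triangle.
The right angle is where the tangent meets the radius.
By the Pythagorean theorem: tangent² + 8² = 10²
tangent² = 100 - 64 = 36
tangent = 6

6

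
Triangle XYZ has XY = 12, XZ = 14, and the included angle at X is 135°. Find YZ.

When two sides and the included angle are known, the law of cosines gives the third side.
c^2 = a^2 + b^2 - 2ab cos(C) generalizes the Pythagorean theorem to non-right triangles.
Here: YZ^2 = 144 + 196 - 336*(-sqrt(2)/2) = 168*sqrt(2) + 340
YZ = 2*sqrt(42*sqrt(2) + 85)

2*sqrt(42*sqrt(2) + 85)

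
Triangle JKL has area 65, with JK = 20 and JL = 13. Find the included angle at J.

Area = (1/2) * a * b * sin(C)
sin(C) = 2 * Area / (a * b)
sin(C) = 2 * 65 / (20 * 13)
sin(C) = 1/2
C = arcsin(1/2) = 30°
Since sin(180° - C) = sin(C), the obtuse angle 150° gives the same area, so C = 30° or C = 150°.

30° or 150°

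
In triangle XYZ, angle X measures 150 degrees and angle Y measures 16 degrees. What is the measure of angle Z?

By the triangle angle sum property, the three interior angles of any triangle add up to 180°.
We know angle X = 150° and angle Y = 16°, so their sum is 166°.
Therefore angle Z = 180° - 166° = 14°.

14 degrees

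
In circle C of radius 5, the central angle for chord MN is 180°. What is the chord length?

Drop a perpendicular from the center to the chord, bisecting both the chord and the central angle.
Each half-chord = r sin(θ/2) = 5 sin(90°).
The full chord = 2 × 5 × sin(90°) = 10.

10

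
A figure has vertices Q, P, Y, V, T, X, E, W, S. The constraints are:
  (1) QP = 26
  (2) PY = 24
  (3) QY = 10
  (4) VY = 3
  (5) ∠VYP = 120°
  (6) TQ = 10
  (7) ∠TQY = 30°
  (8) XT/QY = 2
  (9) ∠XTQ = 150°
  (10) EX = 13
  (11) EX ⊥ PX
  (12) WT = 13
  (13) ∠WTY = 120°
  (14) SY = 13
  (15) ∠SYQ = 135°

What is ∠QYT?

Step 1: By the law of cosines on triangle YQT: YT² = 10² + 10² − 2·10·10·cos(30°) = 26.79, so YT ≈ 5.18.
Step 2: By the inverse law of cosines on triangle QYT: cos(∠QYT) = (10² + 5.18² − 10²) / (2·10·5.18) = 26.79/103.53 = 0.2588, so ∠QYT = 75°.

Therefore, the measure of angle ∠QYT = 75°.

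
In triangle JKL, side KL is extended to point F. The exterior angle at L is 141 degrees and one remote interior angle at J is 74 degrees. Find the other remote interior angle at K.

The exterior angle theorem states that an exterior angle equals the sum of the two non-adjacent interior angles.
So 141 = 74 + angle K, which gives angle K = 141 - 74 = 67 degrees.

67 degrees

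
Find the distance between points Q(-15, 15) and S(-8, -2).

d = sqrt((-8 - -15)^2 + (-2 - 15)^2)
d = sqrt(7^2 + -17^2)
d = sqrt(49 + 289)
d = sqrt(338) = 13*sqrt(2)

13*sqrt(2)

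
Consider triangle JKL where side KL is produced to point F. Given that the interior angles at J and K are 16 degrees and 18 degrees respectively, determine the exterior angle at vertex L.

By the exterior angle theorem, an exterior angle of a triangle equals the sum of the two remote interior angles.
Exterior angle = angle J + angle K
Exterior angle = 16 + 18 = 34 degrees

34 degrees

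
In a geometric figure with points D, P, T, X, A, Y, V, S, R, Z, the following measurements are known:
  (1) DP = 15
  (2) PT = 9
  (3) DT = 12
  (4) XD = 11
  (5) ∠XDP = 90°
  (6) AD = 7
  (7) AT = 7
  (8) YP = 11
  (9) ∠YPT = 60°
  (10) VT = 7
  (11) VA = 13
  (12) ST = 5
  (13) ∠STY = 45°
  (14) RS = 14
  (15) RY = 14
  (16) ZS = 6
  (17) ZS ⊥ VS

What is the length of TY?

Step 1: By the law of cosines on triangle TPY: TY² = 9² + 11² − 2·9·11·cos(60°) = 103, so TY = √103.

Therefore, the length of TY = √103.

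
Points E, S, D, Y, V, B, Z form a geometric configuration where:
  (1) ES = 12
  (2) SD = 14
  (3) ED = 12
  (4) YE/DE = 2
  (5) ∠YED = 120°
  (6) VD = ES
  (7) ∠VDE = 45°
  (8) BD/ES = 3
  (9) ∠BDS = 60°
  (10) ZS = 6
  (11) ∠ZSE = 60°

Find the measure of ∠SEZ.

Step 1: By the law of cosines on triangle ESZ: EZ² = 12² + 6² − 2·12·6·cos(60°) = 108, so EZ = 6·√3.
Step 2: By the inverse law of cosines on triangle SEZ: cos(∠SEZ) = (12² + (6·√3)² − 6²) / (2·12·6·√3) = 216/249.42 = 0.866, so ∠SEZ = 30°.

Therefore, the measure of angle ∠SEZ = 30°.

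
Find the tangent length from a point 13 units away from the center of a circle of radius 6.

Let T be the point of tangency. Then QT ⊥ AT (radius ⊥ tangent).
In right triangle QTA: QA² = QT² + AT²
13² = 6² + AT²
AT² = 133, AT = sqrt(133)

sqrt(133)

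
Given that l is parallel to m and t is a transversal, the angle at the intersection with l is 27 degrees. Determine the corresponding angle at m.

When a transversal crosses parallel lines, angles in the same position at each intersection are called corresponding angles.
These are always equal, so the answer is 27 degrees.

27 degrees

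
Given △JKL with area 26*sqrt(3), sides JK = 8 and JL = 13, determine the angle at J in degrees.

From the SAS area formula Area = (1/2)ab sin(C), rearranging gives sin(C) = 2*Area/(ab).
sin(C) = 2 * 26*sqrt(3) / (104) = sqrt(3)/2.
Therefore C = arcsin(sqrt(3)/2) = 60°.
Since sin(180° - C) = sin(C), the obtuse angle 120° gives the same area, so C = 60° or C = 120°.

60° or 120°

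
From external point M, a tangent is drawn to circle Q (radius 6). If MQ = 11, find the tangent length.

Let T be the point of tangency. Then QT ⊥ MT (radius ⊥ tangent).
In right triangle QTM: QM² = QT² + MT²
11² = 6² + MT²
MT² = 85, MT = sqrt(85)

sqrt(85)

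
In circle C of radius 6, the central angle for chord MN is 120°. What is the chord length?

Chord length = 2r sin(θ/2)
= 2 × 6 × sin(120°/2)
= 2 × 6 × sin(60°)
= 6*sqrt(3)

6*sqrt(3)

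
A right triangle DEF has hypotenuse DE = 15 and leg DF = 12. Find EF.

Rearranging the Pythagorean theorem to solve for the unknown leg:
leg^2 = hypotenuse^2 - known_leg^2 = 225 - 144 = 81
leg = sqrt(81) = 9.

9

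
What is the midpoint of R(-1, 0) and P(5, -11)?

The midpoint is the average of the coordinates:
x: (-1 + 5)/2 = 2
y: (0 + -11)/2 = -11/2
Midpoint = (2, -11/2)

(2, -11/2)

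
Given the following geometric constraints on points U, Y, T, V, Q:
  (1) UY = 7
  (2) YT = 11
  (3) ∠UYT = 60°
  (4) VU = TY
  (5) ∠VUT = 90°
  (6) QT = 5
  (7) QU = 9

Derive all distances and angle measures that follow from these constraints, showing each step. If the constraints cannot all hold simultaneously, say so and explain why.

The constraints are consistent.

From the given relations:
  VU = TY = 11

Step 1: From UY = 7, YT = 11, and ∠UYT = 60°, by the law of cosines:
  UT² = UY² + YT² - 2·UY·YT·cos(60°) = 49 + 121 - 77 = 93
  UT = √93

Step 2: From TU = √93, UV = 11, and ∠TUV = 90°, by the law of cosines:
  TV² = TU² + UV² - 2·TU·UV·cos(90°) = 93 + 121 - 0 = 214
  TV ≈ 14.63

Step 3: From UQ = 9, UT = √93, QT = 5, by the inverse law of cosines:
  cos(∠QUT) = (UQ² + UT² - QT²) / (2·UQ·UT)
  ∠QUT = 30.87°

Step 4: From UT = √93, UY = 7, TY = 11, by the inverse law of cosines:
  cos(∠TUY) = (UT² + UY² - TY²) / (2·UT·UY)
  ∠TUY = 81.05°

Step 5: From TQ = 5, TU = √93, QU = 9, by the inverse law of cosines:
  cos(∠QTU) = (TQ² + TU² - QU²) / (2·TQ·TU)
  ∠QTU = 67.44°

Step 6: From TU = √93, TY = 11, UY = 7, by the inverse law of cosines:
  cos(∠UTY) = (TU² + TY² - UY²) / (2·TU·TY)
  ∠UTY = 38.95°

Step 7: From QT = 5, QU = 9, TU = √93, by the inverse law of cosines:
  cos(∠TQU) = (QT² + QU² - TU²) / (2·QT·QU)
  ∠TQU = 81.69°

Step 8: From TU = √93, TV = 14.63, UV = 11, by the inverse law of cosines:
  cos(∠UTV) = (TU² + TV² - UV²) / (2·TU·TV)
  ∠UTV = 48.76°

Step 9: From VT = 14.63, VU = 11, TU = √93, by the inverse law of cosines:
  cos(∠TVU) = (VT² + VU² - TU²) / (2·VT·VU)
  ∠TVU = 41.24°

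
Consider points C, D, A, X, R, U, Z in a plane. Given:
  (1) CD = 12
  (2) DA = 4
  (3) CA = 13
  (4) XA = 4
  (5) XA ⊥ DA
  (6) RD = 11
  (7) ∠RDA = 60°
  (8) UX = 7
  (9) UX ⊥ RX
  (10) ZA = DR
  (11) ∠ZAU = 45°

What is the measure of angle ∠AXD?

Step 1: By the law of cosines on triangle XAD: XD² = 4² + 4² − 2·4·4·cos(90°) = 32, so XD = 4·√2.
Step 2: By the inverse law of cosines on triangle AXD: cos(∠AXD) = (4² + (4·√2)² − 4²) / (2·4·4·√2) = 32/45.25 = 0.7071, so ∠AXD = 45°.

Therefore, the measure of angle ∠AXD = 45°.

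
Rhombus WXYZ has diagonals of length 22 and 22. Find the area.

The diagonals of a rhombus divide it into four right triangles.
Each triangle has legs 22/ 2 = 11 and 22/2 = 11, so each has area (1/2)*11*11 = 121/2.
Four such triangles give total area = (d1 * d2) / 2 = 242.

242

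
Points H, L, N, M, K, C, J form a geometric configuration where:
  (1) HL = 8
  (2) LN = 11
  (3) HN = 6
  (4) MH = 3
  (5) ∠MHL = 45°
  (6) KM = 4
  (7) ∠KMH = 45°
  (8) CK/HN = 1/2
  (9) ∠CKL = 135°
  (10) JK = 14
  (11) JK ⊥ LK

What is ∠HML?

Step 1: By the law of cosines on triangle MHL: ML² = 3² + 8² − 2·3·8·cos(45°) = 39.06, so ML ≈ 6.25.
Step 2: By the inverse law of cosines on triangle HML: cos(∠HML) = (3² + 6.25² − 8²) / (2·3·6.25) = -15.94/37.5 = -0.4251, so ∠HML = 115.16°.

Therefore, the measure of angle ∠HML = 115.16°.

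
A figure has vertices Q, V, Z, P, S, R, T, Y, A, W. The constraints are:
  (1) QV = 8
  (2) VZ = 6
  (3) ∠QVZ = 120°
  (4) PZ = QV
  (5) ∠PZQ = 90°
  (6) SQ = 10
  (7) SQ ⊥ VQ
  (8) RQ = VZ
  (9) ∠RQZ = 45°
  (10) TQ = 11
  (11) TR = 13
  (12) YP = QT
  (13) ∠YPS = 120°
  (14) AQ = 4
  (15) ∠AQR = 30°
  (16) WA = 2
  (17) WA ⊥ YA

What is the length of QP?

From the given relations: PZ = QV = 8.
Step 1: By the law of cosines on triangle ZVQ: ZQ² = 6² + 8² − 2·6·8·cos(120°) = 148, so ZQ = 2·√37.
Step 2: By the law of cosines on triangle QZP: QP² = (2·√37)² + 8² − 2·2·√37·8·cos(90°) = 212, so QP = 2·√53.

Therefore, the length of QP = 2·√53.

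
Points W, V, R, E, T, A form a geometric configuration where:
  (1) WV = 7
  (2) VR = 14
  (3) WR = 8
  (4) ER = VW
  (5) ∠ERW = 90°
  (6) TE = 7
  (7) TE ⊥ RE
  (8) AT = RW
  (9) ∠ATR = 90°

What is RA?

From the given relations: ER = VW = 7; AT = RW = 8.
Step 1: By the law of cosines on triangle RET: RT² = 7² + 7² − 2·7·7·cos(90°) = 98, so RT = 7·√2.
Step 2: By the law of cosines on triangle RTA: RA² = (7·√2)² + 8² − 2·7·√2·8·cos(90°) = 162, so RA = 9·√2.

Therefore, the length of RA = 9·√2.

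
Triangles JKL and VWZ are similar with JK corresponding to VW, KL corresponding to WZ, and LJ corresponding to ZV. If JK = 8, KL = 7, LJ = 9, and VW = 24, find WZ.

Since the triangles are similar, the ratio of corresponding sides is constant.
Scale factor k = VW / JK = 24 / 8 = 3
WZ = k * KL = 3 * 7 = 21

21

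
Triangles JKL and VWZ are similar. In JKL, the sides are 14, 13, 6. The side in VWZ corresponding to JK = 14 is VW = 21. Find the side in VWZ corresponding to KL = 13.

k = 21/14 = 3/2. WZ = 3/2 * 13 = 39/2.

39/2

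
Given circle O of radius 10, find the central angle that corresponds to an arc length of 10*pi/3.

θ = 360 × 10*pi/3 / (2π × 10) = 60° (rearranging arc length formula).

60°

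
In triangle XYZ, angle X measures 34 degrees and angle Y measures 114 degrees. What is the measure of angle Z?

Let angle Z = x. Then 34 + 114 + x = 180.
x = 180 - 148 = 32 degrees.

32 degrees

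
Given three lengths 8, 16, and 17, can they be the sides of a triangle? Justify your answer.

For three segments to close into a triangle, no single side can be as long as the other two combined.
The longest side is 17, and 8 + 16 = 24 > 17.
A triangle can be formed.

Yes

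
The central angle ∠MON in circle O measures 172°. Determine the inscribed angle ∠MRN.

An inscribed angle intercepts an arc from a point on the circle, while the central angle intercepts the same arc from the center.
The inscribed angle is always half the central angle: 172° / 2 = 86°.

86°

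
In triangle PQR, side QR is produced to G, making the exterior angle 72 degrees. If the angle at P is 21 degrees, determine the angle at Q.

angle Q = 72 - 21 = 51 degrees (exterior angle theorem).

51 degrees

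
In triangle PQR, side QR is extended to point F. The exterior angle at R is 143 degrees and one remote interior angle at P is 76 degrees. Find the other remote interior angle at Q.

By the exterior angle theorem: exterior angle = sum of remote interior angles.
143 = 76 + angle Q
angle Q = 143 - 76 = 67 degrees

67 degrees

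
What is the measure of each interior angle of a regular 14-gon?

Each interior angle of a regular n-gon is (n - 2) * 180 / n.
For n = 14: (14 - 2) * 180 / 14 = 2160/14 = 1080/7 degrees.

1080/7 degrees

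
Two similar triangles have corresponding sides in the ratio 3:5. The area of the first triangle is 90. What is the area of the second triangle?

For similar figures, the area ratio equals the square of the side ratio.
Side ratio (the first triangle to the second triangle) = 3:5, so area ratio = 3^2:5^2 = 9:25.
If the area of the first triangle is 90, then the area of the second triangle = 90 * (25/9) = 250.

250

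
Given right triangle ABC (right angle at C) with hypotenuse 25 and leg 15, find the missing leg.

By the Pythagorean theorem: BC^2 = AB^2 - AC^2
BC^2 = 25^2 - 15^2 = 625 - 225 = 400
BC = sqrt(400) = 20

20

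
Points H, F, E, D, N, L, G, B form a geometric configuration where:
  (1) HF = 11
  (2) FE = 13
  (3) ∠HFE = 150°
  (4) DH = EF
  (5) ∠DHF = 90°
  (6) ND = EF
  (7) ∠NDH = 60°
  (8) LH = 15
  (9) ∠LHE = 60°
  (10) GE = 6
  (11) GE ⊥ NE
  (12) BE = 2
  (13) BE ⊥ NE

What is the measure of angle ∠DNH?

From the given relations: ND = EF = 13; DH = EF = 13.
Step 1: By the law of cosines on triangle NDH: NH² = 13² + 13² − 2·13·13·cos(60°) = 169, so NH = 13.
Step 2: By the inverse law of cosines on triangle DNH: cos(∠DNH) = (13² + 13² − 13²) / (2·13·13) = 169/338 = 0.5, so ∠DNH = 60°.

Therefore, the measure of angle ∠DNH = 60°.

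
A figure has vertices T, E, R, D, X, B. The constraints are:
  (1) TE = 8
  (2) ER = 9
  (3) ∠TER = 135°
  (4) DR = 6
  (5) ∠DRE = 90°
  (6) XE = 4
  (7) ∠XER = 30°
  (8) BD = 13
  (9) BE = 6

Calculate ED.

Step 1: By the law of cosines on triangle ERD: ED² = 9² + 6² − 2·9·6·cos(90°) = 117, so ED = 3·√13.

Therefore, the length of ED = 3·√13.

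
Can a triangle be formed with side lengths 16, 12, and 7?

Yes.
The triangle inequality requires that the sum of any two sides exceeds the third.
Here 7 + 12 = 19 > 16, so the condition is met.

Yes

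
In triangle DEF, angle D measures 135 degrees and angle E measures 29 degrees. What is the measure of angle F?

angle F = 180 - 135 - 29 = 16 degrees.

16 degrees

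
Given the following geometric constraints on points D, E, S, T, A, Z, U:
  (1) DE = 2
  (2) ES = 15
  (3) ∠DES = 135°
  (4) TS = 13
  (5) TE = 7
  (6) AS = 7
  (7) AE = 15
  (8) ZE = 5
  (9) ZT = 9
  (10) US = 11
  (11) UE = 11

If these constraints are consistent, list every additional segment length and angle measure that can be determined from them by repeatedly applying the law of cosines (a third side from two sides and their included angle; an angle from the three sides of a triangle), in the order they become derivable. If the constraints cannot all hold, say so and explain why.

The constraints are consistent. Derivable facts, in order:
After 1 step:
- DS ≈ 16.48
- ∠AES = 26.99°
- ∠ASE = 76.51°
- ∠EAS = 76.51°
- ∠EST = 27.8°
- ∠ESU = 47.01°
- ∠ETS = 92.2°
- ∠ETZ = 33.56°
- ∠EUS = 85.97°
- ∠EZT = 50.7°
- ∠SET = 60°
- ∠SEU = 47.01°
- ∠TEZ = 95.74°
After 2 steps:
- ∠DSE = 4.92°
- ∠EDS = 40.08°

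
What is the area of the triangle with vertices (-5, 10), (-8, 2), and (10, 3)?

Using the Shoelace formula for a triangle:
Area = (1/2)|x0(y1 - y2) + x1(y2 - y0) + x2(y0 - y1)|
Area = (1/2)|-5(2 - 3) + -8(3 - 10) + 10(10 - 2)|
Area = (1/2)|5 + 56 + 80|
Area = (1/2)|141|
Area = (1/2)(141)
Area = 141/2

141/2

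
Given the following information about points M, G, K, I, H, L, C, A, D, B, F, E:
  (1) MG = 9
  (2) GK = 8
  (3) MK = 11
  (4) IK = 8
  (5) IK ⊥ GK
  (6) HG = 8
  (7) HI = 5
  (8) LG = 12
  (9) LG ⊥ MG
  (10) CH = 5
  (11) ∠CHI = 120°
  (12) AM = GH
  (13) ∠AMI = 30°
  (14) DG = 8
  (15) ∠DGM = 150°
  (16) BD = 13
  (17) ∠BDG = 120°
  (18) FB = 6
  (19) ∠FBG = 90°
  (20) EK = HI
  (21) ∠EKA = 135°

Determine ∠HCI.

Step 1: By the law of cosines on triangle CHI: CI² = 5² + 5² − 2·5·5·cos(120°) = 75, so CI = 5·√3.
Step 2: By the inverse law of cosines on triangle HCI: cos(∠HCI) = (5² + (5·√3)² − 5²) / (2·5·5·√3) = 75/86.6 = 0.866, so ∠HCI = 30°.

Therefore, the measure of angle ∠HCI = 30°.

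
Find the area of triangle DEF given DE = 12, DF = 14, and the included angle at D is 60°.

Area = (1/2)(12)(14) sin(60°) = (1/2)(12)(14)(sqrt(3)/2) = 42*sqrt(3)

42*sqrt(3)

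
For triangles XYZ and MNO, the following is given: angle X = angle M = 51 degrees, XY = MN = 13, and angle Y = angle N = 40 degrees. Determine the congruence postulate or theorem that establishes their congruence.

The given information matches ASA: Two pairs of corresponding angles and the included side are equal (Angle-Side-Angle).

ASA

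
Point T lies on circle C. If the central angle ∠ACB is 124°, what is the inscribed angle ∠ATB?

An inscribed angle intercepts an arc from a point on the circle, while the central angle intercepts the same arc from the center.
The inscribed angle is always half the central angle: 124° / 2 = 62°.

62°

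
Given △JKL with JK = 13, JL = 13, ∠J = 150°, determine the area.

When two sides and the included angle are known, the area formula is (1/2)ab sin(C).
The height from one side to the opposite vertex is 13 sin(150°) = 13/2.
Area = (1/2) * 13 * 13/2 = 169/4.

169/4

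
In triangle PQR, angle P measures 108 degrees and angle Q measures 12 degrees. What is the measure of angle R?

Let angle R = x. Then 108 + 12 + x = 180.
x = 180 - 120 = 60 degrees.

60 degrees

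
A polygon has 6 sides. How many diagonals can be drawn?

Each of the 6 vertices connects to 3 non-adjacent vertices via diagonals.
Total connections = 6 × 3 = 18, but each diagonal is counted twice.
Number of diagonals = 18 / 2 = 9.

9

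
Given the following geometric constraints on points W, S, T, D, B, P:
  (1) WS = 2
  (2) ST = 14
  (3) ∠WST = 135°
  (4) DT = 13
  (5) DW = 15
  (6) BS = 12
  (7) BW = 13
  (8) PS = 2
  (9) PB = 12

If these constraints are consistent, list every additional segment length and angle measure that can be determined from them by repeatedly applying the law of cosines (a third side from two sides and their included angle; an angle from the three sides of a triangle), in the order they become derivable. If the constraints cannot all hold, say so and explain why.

The constraints are consistent. Derivable facts, in order:
After 1 step:
- WT ≈ 15.48
- ∠BPS = 85.22°
- ∠BSP = 85.22°
- ∠BSW = 115.94°
- ∠BWS = 56.1°
- ∠PBS = 9.56°
- ∠SBW = 7.95°
After 2 steps:
- ∠DTW = 62.86°
- ∠DWT = 50.46°
- ∠STW = 5.24°
- ∠SWT = 39.76°
- ∠TDW = 66.68°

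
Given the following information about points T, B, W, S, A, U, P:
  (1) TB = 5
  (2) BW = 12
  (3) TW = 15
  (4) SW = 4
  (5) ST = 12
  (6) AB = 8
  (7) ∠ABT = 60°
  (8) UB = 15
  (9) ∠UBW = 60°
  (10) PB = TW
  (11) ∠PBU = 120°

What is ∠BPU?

From the given relations: PB = TW = 15.
Step 1: By the law of cosines on triangle PBU: PU² = 15² + 15² − 2·15·15·cos(120°) = 675, so PU = 15·√3.
Step 2: By the inverse law of cosines on triangle BPU: cos(∠BPU) = (15² + (15·√3)² − 15²) / (2·15·15·√3) = 675/779.42 = 0.866, so ∠BPU = 30°.

Therefore, the measure of angle ∠BPU = 30°.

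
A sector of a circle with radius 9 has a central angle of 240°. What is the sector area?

Sector area = π(9²)(2/3) = 54*pi

54*pi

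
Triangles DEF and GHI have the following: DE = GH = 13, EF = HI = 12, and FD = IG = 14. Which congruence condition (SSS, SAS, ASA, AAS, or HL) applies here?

The given information matches SSS: All three pairs of corresponding sides are equal (Side-Side-Side).

SSS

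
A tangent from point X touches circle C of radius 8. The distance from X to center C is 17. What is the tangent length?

The tangent, radius, and line from the external point to the center form a right triangle.
The right angle is where the tangent meets the radius.
By the Pythagorean theorem: tangent² + 8² = 17²
tangent² = 289 - 64 = 225
tangent = 15

15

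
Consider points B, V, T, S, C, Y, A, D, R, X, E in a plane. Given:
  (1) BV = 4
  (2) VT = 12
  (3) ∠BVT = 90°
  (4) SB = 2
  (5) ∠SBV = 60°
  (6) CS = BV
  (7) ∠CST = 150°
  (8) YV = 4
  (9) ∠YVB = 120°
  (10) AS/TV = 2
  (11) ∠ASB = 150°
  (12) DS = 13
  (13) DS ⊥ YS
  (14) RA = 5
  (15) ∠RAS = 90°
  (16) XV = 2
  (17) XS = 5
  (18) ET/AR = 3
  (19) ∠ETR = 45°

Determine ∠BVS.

Step 1: By the law of cosines on triangle VBS: VS² = 4² + 2² − 2·4·2·cos(60°) = 12, so VS = 2·√3.
Step 2: By the inverse law of cosines on triangle BVS: cos(∠BVS) = (4² + (2·√3)² − 2²) / (2·4·2·√3) = 24/27.71 = 0.866, so ∠BVS = 30°.

Therefore, the measure of angle ∠BVS = 30°.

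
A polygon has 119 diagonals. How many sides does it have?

Using d = n(n - 3)/2, we solve 119 = n(n - 3)/2.
So n(n - 3) = 238.
Testing n = 17: 17 * 14 = 238 = 238. Correct.
The polygon has 17 sides.

17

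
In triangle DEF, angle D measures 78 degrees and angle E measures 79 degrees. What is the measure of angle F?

angle F = 180 - 78 - 79 = 23 degrees.

23 degrees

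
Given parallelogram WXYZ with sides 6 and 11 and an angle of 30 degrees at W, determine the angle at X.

In a parallelogram, consecutive angles are supplementary (sum to 180°).
angle X = 180 - angle W
angle X = 180 - 30
angle X = 150 degrees

150 degrees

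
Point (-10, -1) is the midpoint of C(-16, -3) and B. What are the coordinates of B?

Using the midpoint formula: M = ((x1 + x2)/2, (y1 + y2)/2)
We know M = (-10, -1) and C = (-16, -3)
For x: -10 = (-16 + x2)/2, so x2 = 2*-10 - -16 = -4
For y: -1 = (-3 + y2)/2, so y2 = 2*-1 - -3 = 1
B = (-4, 1)

(-4, 1)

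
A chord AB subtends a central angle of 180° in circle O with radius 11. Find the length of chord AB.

Chord length = 2r sin(θ/2)
= 2 × 11 × sin(180°/2)
= 2 × 11 × sin(90°)
= 22

22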